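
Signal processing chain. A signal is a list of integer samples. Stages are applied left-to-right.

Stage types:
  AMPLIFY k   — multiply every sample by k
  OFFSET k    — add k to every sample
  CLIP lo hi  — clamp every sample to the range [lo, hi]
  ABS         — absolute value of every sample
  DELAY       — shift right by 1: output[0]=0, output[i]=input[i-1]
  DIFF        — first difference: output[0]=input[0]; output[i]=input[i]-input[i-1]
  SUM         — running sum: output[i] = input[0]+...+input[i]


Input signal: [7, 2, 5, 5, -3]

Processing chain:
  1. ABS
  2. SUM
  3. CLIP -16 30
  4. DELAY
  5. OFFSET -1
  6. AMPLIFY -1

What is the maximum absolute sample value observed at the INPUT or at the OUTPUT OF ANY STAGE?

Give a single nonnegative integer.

Input: [7, 2, 5, 5, -3] (max |s|=7)
Stage 1 (ABS): |7|=7, |2|=2, |5|=5, |5|=5, |-3|=3 -> [7, 2, 5, 5, 3] (max |s|=7)
Stage 2 (SUM): sum[0..0]=7, sum[0..1]=9, sum[0..2]=14, sum[0..3]=19, sum[0..4]=22 -> [7, 9, 14, 19, 22] (max |s|=22)
Stage 3 (CLIP -16 30): clip(7,-16,30)=7, clip(9,-16,30)=9, clip(14,-16,30)=14, clip(19,-16,30)=19, clip(22,-16,30)=22 -> [7, 9, 14, 19, 22] (max |s|=22)
Stage 4 (DELAY): [0, 7, 9, 14, 19] = [0, 7, 9, 14, 19] -> [0, 7, 9, 14, 19] (max |s|=19)
Stage 5 (OFFSET -1): 0+-1=-1, 7+-1=6, 9+-1=8, 14+-1=13, 19+-1=18 -> [-1, 6, 8, 13, 18] (max |s|=18)
Stage 6 (AMPLIFY -1): -1*-1=1, 6*-1=-6, 8*-1=-8, 13*-1=-13, 18*-1=-18 -> [1, -6, -8, -13, -18] (max |s|=18)
Overall max amplitude: 22

Answer: 22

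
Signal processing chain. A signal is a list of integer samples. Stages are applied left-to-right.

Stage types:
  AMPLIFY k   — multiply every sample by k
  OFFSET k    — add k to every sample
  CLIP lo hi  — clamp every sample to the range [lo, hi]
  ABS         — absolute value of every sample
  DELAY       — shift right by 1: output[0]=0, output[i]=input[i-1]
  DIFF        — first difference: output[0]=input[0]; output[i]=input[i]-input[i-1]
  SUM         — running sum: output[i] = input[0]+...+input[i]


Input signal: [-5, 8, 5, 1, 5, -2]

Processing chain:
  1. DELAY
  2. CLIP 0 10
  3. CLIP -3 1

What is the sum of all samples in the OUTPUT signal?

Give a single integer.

Input: [-5, 8, 5, 1, 5, -2]
Stage 1 (DELAY): [0, -5, 8, 5, 1, 5] = [0, -5, 8, 5, 1, 5] -> [0, -5, 8, 5, 1, 5]
Stage 2 (CLIP 0 10): clip(0,0,10)=0, clip(-5,0,10)=0, clip(8,0,10)=8, clip(5,0,10)=5, clip(1,0,10)=1, clip(5,0,10)=5 -> [0, 0, 8, 5, 1, 5]
Stage 3 (CLIP -3 1): clip(0,-3,1)=0, clip(0,-3,1)=0, clip(8,-3,1)=1, clip(5,-3,1)=1, clip(1,-3,1)=1, clip(5,-3,1)=1 -> [0, 0, 1, 1, 1, 1]
Output sum: 4

Answer: 4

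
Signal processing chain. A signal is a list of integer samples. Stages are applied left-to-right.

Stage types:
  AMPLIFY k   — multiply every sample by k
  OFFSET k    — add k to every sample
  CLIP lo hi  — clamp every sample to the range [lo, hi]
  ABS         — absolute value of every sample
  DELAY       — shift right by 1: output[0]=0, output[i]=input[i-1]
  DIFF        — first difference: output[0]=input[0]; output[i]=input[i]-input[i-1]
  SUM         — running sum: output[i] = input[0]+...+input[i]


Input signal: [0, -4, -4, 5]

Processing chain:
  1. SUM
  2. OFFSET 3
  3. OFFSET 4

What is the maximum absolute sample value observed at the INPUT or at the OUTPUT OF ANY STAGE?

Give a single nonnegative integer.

Answer: 8

Derivation:
Input: [0, -4, -4, 5] (max |s|=5)
Stage 1 (SUM): sum[0..0]=0, sum[0..1]=-4, sum[0..2]=-8, sum[0..3]=-3 -> [0, -4, -8, -3] (max |s|=8)
Stage 2 (OFFSET 3): 0+3=3, -4+3=-1, -8+3=-5, -3+3=0 -> [3, -1, -5, 0] (max |s|=5)
Stage 3 (OFFSET 4): 3+4=7, -1+4=3, -5+4=-1, 0+4=4 -> [7, 3, -1, 4] (max |s|=7)
Overall max amplitude: 8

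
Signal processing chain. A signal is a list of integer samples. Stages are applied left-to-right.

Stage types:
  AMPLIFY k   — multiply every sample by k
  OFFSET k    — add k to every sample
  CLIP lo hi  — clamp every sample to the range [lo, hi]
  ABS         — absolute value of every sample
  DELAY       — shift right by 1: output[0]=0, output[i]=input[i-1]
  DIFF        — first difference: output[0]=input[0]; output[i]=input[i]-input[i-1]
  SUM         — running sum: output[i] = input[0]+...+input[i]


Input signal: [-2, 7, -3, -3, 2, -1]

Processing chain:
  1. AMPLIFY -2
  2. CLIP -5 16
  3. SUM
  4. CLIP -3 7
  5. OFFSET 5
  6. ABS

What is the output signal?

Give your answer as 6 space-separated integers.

Answer: 9 4 10 12 12 12

Derivation:
Input: [-2, 7, -3, -3, 2, -1]
Stage 1 (AMPLIFY -2): -2*-2=4, 7*-2=-14, -3*-2=6, -3*-2=6, 2*-2=-4, -1*-2=2 -> [4, -14, 6, 6, -4, 2]
Stage 2 (CLIP -5 16): clip(4,-5,16)=4, clip(-14,-5,16)=-5, clip(6,-5,16)=6, clip(6,-5,16)=6, clip(-4,-5,16)=-4, clip(2,-5,16)=2 -> [4, -5, 6, 6, -4, 2]
Stage 3 (SUM): sum[0..0]=4, sum[0..1]=-1, sum[0..2]=5, sum[0..3]=11, sum[0..4]=7, sum[0..5]=9 -> [4, -1, 5, 11, 7, 9]
Stage 4 (CLIP -3 7): clip(4,-3,7)=4, clip(-1,-3,7)=-1, clip(5,-3,7)=5, clip(11,-3,7)=7, clip(7,-3,7)=7, clip(9,-3,7)=7 -> [4, -1, 5, 7, 7, 7]
Stage 5 (OFFSET 5): 4+5=9, -1+5=4, 5+5=10, 7+5=12, 7+5=12, 7+5=12 -> [9, 4, 10, 12, 12, 12]
Stage 6 (ABS): |9|=9, |4|=4, |10|=10, |12|=12, |12|=12, |12|=12 -> [9, 4, 10, 12, 12, 12]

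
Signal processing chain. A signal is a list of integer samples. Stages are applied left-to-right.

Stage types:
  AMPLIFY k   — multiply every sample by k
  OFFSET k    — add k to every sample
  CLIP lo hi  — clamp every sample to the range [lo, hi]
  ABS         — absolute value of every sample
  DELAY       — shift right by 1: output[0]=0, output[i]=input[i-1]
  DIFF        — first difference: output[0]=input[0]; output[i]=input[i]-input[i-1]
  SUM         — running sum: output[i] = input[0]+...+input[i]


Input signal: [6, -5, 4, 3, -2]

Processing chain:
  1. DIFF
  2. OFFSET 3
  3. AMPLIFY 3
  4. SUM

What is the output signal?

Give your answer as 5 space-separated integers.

Input: [6, -5, 4, 3, -2]
Stage 1 (DIFF): s[0]=6, -5-6=-11, 4--5=9, 3-4=-1, -2-3=-5 -> [6, -11, 9, -1, -5]
Stage 2 (OFFSET 3): 6+3=9, -11+3=-8, 9+3=12, -1+3=2, -5+3=-2 -> [9, -8, 12, 2, -2]
Stage 3 (AMPLIFY 3): 9*3=27, -8*3=-24, 12*3=36, 2*3=6, -2*3=-6 -> [27, -24, 36, 6, -6]
Stage 4 (SUM): sum[0..0]=27, sum[0..1]=3, sum[0..2]=39, sum[0..3]=45, sum[0..4]=39 -> [27, 3, 39, 45, 39]

Answer: 27 3 39 45 39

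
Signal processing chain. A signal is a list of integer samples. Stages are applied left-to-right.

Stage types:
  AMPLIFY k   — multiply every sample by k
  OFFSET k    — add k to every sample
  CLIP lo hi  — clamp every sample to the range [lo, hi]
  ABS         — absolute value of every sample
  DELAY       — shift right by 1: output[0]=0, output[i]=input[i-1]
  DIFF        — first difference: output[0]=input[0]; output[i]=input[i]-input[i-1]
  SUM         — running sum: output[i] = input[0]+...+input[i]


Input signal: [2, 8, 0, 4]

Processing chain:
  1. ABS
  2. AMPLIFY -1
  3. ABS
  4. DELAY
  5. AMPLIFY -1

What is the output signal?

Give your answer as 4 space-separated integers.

Input: [2, 8, 0, 4]
Stage 1 (ABS): |2|=2, |8|=8, |0|=0, |4|=4 -> [2, 8, 0, 4]
Stage 2 (AMPLIFY -1): 2*-1=-2, 8*-1=-8, 0*-1=0, 4*-1=-4 -> [-2, -8, 0, -4]
Stage 3 (ABS): |-2|=2, |-8|=8, |0|=0, |-4|=4 -> [2, 8, 0, 4]
Stage 4 (DELAY): [0, 2, 8, 0] = [0, 2, 8, 0] -> [0, 2, 8, 0]
Stage 5 (AMPLIFY -1): 0*-1=0, 2*-1=-2, 8*-1=-8, 0*-1=0 -> [0, -2, -8, 0]

Answer: 0 -2 -8 0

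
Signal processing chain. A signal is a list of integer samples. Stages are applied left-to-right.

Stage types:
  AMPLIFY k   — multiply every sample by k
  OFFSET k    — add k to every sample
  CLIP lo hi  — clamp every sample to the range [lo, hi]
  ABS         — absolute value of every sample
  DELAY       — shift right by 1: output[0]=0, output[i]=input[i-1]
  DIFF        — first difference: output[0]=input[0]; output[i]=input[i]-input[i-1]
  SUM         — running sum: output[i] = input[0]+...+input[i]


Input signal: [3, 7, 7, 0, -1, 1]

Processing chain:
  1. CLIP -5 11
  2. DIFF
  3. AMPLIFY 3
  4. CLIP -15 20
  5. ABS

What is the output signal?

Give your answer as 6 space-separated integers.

Answer: 9 12 0 15 3 6

Derivation:
Input: [3, 7, 7, 0, -1, 1]
Stage 1 (CLIP -5 11): clip(3,-5,11)=3, clip(7,-5,11)=7, clip(7,-5,11)=7, clip(0,-5,11)=0, clip(-1,-5,11)=-1, clip(1,-5,11)=1 -> [3, 7, 7, 0, -1, 1]
Stage 2 (DIFF): s[0]=3, 7-3=4, 7-7=0, 0-7=-7, -1-0=-1, 1--1=2 -> [3, 4, 0, -7, -1, 2]
Stage 3 (AMPLIFY 3): 3*3=9, 4*3=12, 0*3=0, -7*3=-21, -1*3=-3, 2*3=6 -> [9, 12, 0, -21, -3, 6]
Stage 4 (CLIP -15 20): clip(9,-15,20)=9, clip(12,-15,20)=12, clip(0,-15,20)=0, clip(-21,-15,20)=-15, clip(-3,-15,20)=-3, clip(6,-15,20)=6 -> [9, 12, 0, -15, -3, 6]
Stage 5 (ABS): |9|=9, |12|=12, |0|=0, |-15|=15, |-3|=3, |6|=6 -> [9, 12, 0, 15, 3, 6]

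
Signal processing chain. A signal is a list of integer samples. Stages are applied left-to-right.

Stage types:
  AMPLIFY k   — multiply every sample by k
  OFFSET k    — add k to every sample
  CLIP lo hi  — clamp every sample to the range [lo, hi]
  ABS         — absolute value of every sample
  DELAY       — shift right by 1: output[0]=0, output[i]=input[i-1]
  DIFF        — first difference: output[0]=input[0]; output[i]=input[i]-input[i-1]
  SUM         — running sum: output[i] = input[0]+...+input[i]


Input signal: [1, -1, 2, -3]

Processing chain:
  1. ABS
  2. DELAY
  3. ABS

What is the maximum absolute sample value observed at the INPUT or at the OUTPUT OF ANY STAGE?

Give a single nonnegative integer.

Answer: 3

Derivation:
Input: [1, -1, 2, -3] (max |s|=3)
Stage 1 (ABS): |1|=1, |-1|=1, |2|=2, |-3|=3 -> [1, 1, 2, 3] (max |s|=3)
Stage 2 (DELAY): [0, 1, 1, 2] = [0, 1, 1, 2] -> [0, 1, 1, 2] (max |s|=2)
Stage 3 (ABS): |0|=0, |1|=1, |1|=1, |2|=2 -> [0, 1, 1, 2] (max |s|=2)
Overall max amplitude: 3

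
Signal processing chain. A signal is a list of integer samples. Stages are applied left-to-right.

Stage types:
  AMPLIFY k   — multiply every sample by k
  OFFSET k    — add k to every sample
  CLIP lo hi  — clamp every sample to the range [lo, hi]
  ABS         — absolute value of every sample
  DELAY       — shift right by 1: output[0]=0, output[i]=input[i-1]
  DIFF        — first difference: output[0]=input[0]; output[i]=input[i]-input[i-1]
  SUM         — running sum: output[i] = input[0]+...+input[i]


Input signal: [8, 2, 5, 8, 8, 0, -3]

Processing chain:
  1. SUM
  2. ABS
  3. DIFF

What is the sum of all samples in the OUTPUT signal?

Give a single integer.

Input: [8, 2, 5, 8, 8, 0, -3]
Stage 1 (SUM): sum[0..0]=8, sum[0..1]=10, sum[0..2]=15, sum[0..3]=23, sum[0..4]=31, sum[0..5]=31, sum[0..6]=28 -> [8, 10, 15, 23, 31, 31, 28]
Stage 2 (ABS): |8|=8, |10|=10, |15|=15, |23|=23, |31|=31, |31|=31, |28|=28 -> [8, 10, 15, 23, 31, 31, 28]
Stage 3 (DIFF): s[0]=8, 10-8=2, 15-10=5, 23-15=8, 31-23=8, 31-31=0, 28-31=-3 -> [8, 2, 5, 8, 8, 0, -3]
Output sum: 28

Answer: 28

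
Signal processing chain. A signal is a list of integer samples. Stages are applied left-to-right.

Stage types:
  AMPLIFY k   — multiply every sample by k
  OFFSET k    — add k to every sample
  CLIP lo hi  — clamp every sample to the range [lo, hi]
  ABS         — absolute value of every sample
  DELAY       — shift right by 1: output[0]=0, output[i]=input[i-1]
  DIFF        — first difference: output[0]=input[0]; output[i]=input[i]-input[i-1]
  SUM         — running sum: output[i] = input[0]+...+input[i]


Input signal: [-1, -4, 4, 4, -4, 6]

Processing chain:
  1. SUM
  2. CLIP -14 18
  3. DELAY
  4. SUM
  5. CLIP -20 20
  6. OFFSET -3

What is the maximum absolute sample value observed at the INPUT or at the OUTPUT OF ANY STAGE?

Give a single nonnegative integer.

Input: [-1, -4, 4, 4, -4, 6] (max |s|=6)
Stage 1 (SUM): sum[0..0]=-1, sum[0..1]=-5, sum[0..2]=-1, sum[0..3]=3, sum[0..4]=-1, sum[0..5]=5 -> [-1, -5, -1, 3, -1, 5] (max |s|=5)
Stage 2 (CLIP -14 18): clip(-1,-14,18)=-1, clip(-5,-14,18)=-5, clip(-1,-14,18)=-1, clip(3,-14,18)=3, clip(-1,-14,18)=-1, clip(5,-14,18)=5 -> [-1, -5, -1, 3, -1, 5] (max |s|=5)
Stage 3 (DELAY): [0, -1, -5, -1, 3, -1] = [0, -1, -5, -1, 3, -1] -> [0, -1, -5, -1, 3, -1] (max |s|=5)
Stage 4 (SUM): sum[0..0]=0, sum[0..1]=-1, sum[0..2]=-6, sum[0..3]=-7, sum[0..4]=-4, sum[0..5]=-5 -> [0, -1, -6, -7, -4, -5] (max |s|=7)
Stage 5 (CLIP -20 20): clip(0,-20,20)=0, clip(-1,-20,20)=-1, clip(-6,-20,20)=-6, clip(-7,-20,20)=-7, clip(-4,-20,20)=-4, clip(-5,-20,20)=-5 -> [0, -1, -6, -7, -4, -5] (max |s|=7)
Stage 6 (OFFSET -3): 0+-3=-3, -1+-3=-4, -6+-3=-9, -7+-3=-10, -4+-3=-7, -5+-3=-8 -> [-3, -4, -9, -10, -7, -8] (max |s|=10)
Overall max amplitude: 10

Answer: 10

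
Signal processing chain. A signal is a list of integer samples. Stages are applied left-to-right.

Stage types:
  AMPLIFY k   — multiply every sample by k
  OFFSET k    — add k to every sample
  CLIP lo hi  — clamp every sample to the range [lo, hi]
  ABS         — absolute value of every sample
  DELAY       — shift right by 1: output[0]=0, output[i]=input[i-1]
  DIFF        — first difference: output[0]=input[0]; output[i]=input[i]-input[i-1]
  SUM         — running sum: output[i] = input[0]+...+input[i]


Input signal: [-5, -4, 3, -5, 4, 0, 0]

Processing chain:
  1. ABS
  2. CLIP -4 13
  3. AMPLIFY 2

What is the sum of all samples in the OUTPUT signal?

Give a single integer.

Answer: 42

Derivation:
Input: [-5, -4, 3, -5, 4, 0, 0]
Stage 1 (ABS): |-5|=5, |-4|=4, |3|=3, |-5|=5, |4|=4, |0|=0, |0|=0 -> [5, 4, 3, 5, 4, 0, 0]
Stage 2 (CLIP -4 13): clip(5,-4,13)=5, clip(4,-4,13)=4, clip(3,-4,13)=3, clip(5,-4,13)=5, clip(4,-4,13)=4, clip(0,-4,13)=0, clip(0,-4,13)=0 -> [5, 4, 3, 5, 4, 0, 0]
Stage 3 (AMPLIFY 2): 5*2=10, 4*2=8, 3*2=6, 5*2=10, 4*2=8, 0*2=0, 0*2=0 -> [10, 8, 6, 10, 8, 0, 0]
Output sum: 42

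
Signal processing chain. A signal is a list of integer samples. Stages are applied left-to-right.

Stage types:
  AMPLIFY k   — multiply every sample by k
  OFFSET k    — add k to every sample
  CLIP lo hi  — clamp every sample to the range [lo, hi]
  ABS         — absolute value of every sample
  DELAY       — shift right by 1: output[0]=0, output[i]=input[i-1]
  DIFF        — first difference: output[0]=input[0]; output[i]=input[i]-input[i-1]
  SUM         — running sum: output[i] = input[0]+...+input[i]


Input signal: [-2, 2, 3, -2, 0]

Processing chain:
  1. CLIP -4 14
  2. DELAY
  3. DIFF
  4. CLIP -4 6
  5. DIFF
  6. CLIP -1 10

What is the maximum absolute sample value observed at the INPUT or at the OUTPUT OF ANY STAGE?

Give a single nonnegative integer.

Input: [-2, 2, 3, -2, 0] (max |s|=3)
Stage 1 (CLIP -4 14): clip(-2,-4,14)=-2, clip(2,-4,14)=2, clip(3,-4,14)=3, clip(-2,-4,14)=-2, clip(0,-4,14)=0 -> [-2, 2, 3, -2, 0] (max |s|=3)
Stage 2 (DELAY): [0, -2, 2, 3, -2] = [0, -2, 2, 3, -2] -> [0, -2, 2, 3, -2] (max |s|=3)
Stage 3 (DIFF): s[0]=0, -2-0=-2, 2--2=4, 3-2=1, -2-3=-5 -> [0, -2, 4, 1, -5] (max |s|=5)
Stage 4 (CLIP -4 6): clip(0,-4,6)=0, clip(-2,-4,6)=-2, clip(4,-4,6)=4, clip(1,-4,6)=1, clip(-5,-4,6)=-4 -> [0, -2, 4, 1, -4] (max |s|=4)
Stage 5 (DIFF): s[0]=0, -2-0=-2, 4--2=6, 1-4=-3, -4-1=-5 -> [0, -2, 6, -3, -5] (max |s|=6)
Stage 6 (CLIP -1 10): clip(0,-1,10)=0, clip(-2,-1,10)=-1, clip(6,-1,10)=6, clip(-3,-1,10)=-1, clip(-5,-1,10)=-1 -> [0, -1, 6, -1, -1] (max |s|=6)
Overall max amplitude: 6

Answer: 6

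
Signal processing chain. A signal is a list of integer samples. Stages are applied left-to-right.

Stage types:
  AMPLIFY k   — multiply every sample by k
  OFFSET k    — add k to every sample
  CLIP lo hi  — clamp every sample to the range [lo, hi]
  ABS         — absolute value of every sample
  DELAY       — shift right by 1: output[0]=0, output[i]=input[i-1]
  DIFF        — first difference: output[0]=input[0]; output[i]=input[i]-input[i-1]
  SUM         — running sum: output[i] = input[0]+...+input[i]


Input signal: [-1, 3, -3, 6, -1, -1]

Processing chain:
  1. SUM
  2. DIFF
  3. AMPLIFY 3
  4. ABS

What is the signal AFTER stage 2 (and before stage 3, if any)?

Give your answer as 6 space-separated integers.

Input: [-1, 3, -3, 6, -1, -1]
Stage 1 (SUM): sum[0..0]=-1, sum[0..1]=2, sum[0..2]=-1, sum[0..3]=5, sum[0..4]=4, sum[0..5]=3 -> [-1, 2, -1, 5, 4, 3]
Stage 2 (DIFF): s[0]=-1, 2--1=3, -1-2=-3, 5--1=6, 4-5=-1, 3-4=-1 -> [-1, 3, -3, 6, -1, -1]

Answer: -1 3 -3 6 -1 -1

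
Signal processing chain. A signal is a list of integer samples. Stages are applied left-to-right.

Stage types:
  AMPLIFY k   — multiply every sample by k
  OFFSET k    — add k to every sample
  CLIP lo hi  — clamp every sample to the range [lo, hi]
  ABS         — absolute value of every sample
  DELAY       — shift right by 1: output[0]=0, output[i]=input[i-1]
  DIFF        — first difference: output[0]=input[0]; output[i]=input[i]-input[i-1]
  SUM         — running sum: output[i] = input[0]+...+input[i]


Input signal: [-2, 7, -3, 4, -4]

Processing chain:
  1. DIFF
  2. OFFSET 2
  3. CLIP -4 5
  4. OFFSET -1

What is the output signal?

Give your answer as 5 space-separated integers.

Answer: -1 4 -5 4 -5

Derivation:
Input: [-2, 7, -3, 4, -4]
Stage 1 (DIFF): s[0]=-2, 7--2=9, -3-7=-10, 4--3=7, -4-4=-8 -> [-2, 9, -10, 7, -8]
Stage 2 (OFFSET 2): -2+2=0, 9+2=11, -10+2=-8, 7+2=9, -8+2=-6 -> [0, 11, -8, 9, -6]
Stage 3 (CLIP -4 5): clip(0,-4,5)=0, clip(11,-4,5)=5, clip(-8,-4,5)=-4, clip(9,-4,5)=5, clip(-6,-4,5)=-4 -> [0, 5, -4, 5, -4]
Stage 4 (OFFSET -1): 0+-1=-1, 5+-1=4, -4+-1=-5, 5+-1=4, -4+-1=-5 -> [-1, 4, -5, 4, -5]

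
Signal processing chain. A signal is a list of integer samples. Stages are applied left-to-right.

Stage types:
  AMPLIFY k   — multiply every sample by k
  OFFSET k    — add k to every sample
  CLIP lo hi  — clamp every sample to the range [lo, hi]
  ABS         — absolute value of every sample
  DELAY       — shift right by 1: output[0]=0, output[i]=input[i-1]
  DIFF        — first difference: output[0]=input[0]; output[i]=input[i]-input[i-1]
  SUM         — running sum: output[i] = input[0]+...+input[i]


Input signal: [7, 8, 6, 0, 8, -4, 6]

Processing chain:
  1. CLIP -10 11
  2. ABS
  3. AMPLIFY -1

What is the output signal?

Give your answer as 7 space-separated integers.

Answer: -7 -8 -6 0 -8 -4 -6

Derivation:
Input: [7, 8, 6, 0, 8, -4, 6]
Stage 1 (CLIP -10 11): clip(7,-10,11)=7, clip(8,-10,11)=8, clip(6,-10,11)=6, clip(0,-10,11)=0, clip(8,-10,11)=8, clip(-4,-10,11)=-4, clip(6,-10,11)=6 -> [7, 8, 6, 0, 8, -4, 6]
Stage 2 (ABS): |7|=7, |8|=8, |6|=6, |0|=0, |8|=8, |-4|=4, |6|=6 -> [7, 8, 6, 0, 8, 4, 6]
Stage 3 (AMPLIFY -1): 7*-1=-7, 8*-1=-8, 6*-1=-6, 0*-1=0, 8*-1=-8, 4*-1=-4, 6*-1=-6 -> [-7, -8, -6, 0, -8, -4, -6]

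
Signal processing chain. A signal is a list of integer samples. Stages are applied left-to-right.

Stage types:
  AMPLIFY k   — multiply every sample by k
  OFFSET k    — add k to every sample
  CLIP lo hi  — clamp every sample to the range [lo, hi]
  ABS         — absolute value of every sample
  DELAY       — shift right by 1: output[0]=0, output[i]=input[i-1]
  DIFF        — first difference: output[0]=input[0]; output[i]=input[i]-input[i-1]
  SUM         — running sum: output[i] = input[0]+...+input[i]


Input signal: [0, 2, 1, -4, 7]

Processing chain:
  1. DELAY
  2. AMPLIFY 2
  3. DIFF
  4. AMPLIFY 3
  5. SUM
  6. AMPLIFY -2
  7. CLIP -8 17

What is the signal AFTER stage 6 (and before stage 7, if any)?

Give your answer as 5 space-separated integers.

Answer: 0 0 -24 -12 48

Derivation:
Input: [0, 2, 1, -4, 7]
Stage 1 (DELAY): [0, 0, 2, 1, -4] = [0, 0, 2, 1, -4] -> [0, 0, 2, 1, -4]
Stage 2 (AMPLIFY 2): 0*2=0, 0*2=0, 2*2=4, 1*2=2, -4*2=-8 -> [0, 0, 4, 2, -8]
Stage 3 (DIFF): s[0]=0, 0-0=0, 4-0=4, 2-4=-2, -8-2=-10 -> [0, 0, 4, -2, -10]
Stage 4 (AMPLIFY 3): 0*3=0, 0*3=0, 4*3=12, -2*3=-6, -10*3=-30 -> [0, 0, 12, -6, -30]
Stage 5 (SUM): sum[0..0]=0, sum[0..1]=0, sum[0..2]=12, sum[0..3]=6, sum[0..4]=-24 -> [0, 0, 12, 6, -24]
Stage 6 (AMPLIFY -2): 0*-2=0, 0*-2=0, 12*-2=-24, 6*-2=-12, -24*-2=48 -> [0, 0, -24, -12, 48]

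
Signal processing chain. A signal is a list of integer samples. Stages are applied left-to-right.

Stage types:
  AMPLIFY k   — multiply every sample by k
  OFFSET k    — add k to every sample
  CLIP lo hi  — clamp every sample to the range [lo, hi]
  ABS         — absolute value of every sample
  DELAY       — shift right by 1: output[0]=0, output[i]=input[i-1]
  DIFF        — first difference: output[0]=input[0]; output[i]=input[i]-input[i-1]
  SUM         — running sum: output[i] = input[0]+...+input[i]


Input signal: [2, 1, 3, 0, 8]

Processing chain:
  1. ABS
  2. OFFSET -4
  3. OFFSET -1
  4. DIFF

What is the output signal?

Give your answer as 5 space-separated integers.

Input: [2, 1, 3, 0, 8]
Stage 1 (ABS): |2|=2, |1|=1, |3|=3, |0|=0, |8|=8 -> [2, 1, 3, 0, 8]
Stage 2 (OFFSET -4): 2+-4=-2, 1+-4=-3, 3+-4=-1, 0+-4=-4, 8+-4=4 -> [-2, -3, -1, -4, 4]
Stage 3 (OFFSET -1): -2+-1=-3, -3+-1=-4, -1+-1=-2, -4+-1=-5, 4+-1=3 -> [-3, -4, -2, -5, 3]
Stage 4 (DIFF): s[0]=-3, -4--3=-1, -2--4=2, -5--2=-3, 3--5=8 -> [-3, -1, 2, -3, 8]

Answer: -3 -1 2 -3 8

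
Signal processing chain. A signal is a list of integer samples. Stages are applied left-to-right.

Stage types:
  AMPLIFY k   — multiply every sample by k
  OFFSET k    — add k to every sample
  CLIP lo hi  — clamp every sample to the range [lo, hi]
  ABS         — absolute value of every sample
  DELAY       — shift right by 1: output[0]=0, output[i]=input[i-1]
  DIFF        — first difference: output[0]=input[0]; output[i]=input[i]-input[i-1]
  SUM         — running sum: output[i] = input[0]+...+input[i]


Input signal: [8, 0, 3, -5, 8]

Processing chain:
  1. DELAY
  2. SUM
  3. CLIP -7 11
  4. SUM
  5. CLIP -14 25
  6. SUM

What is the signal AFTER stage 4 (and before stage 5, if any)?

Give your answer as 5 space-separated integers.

Answer: 0 8 16 27 33

Derivation:
Input: [8, 0, 3, -5, 8]
Stage 1 (DELAY): [0, 8, 0, 3, -5] = [0, 8, 0, 3, -5] -> [0, 8, 0, 3, -5]
Stage 2 (SUM): sum[0..0]=0, sum[0..1]=8, sum[0..2]=8, sum[0..3]=11, sum[0..4]=6 -> [0, 8, 8, 11, 6]
Stage 3 (CLIP -7 11): clip(0,-7,11)=0, clip(8,-7,11)=8, clip(8,-7,11)=8, clip(11,-7,11)=11, clip(6,-7,11)=6 -> [0, 8, 8, 11, 6]
Stage 4 (SUM): sum[0..0]=0, sum[0..1]=8, sum[0..2]=16, sum[0..3]=27, sum[0..4]=33 -> [0, 8, 16, 27, 33]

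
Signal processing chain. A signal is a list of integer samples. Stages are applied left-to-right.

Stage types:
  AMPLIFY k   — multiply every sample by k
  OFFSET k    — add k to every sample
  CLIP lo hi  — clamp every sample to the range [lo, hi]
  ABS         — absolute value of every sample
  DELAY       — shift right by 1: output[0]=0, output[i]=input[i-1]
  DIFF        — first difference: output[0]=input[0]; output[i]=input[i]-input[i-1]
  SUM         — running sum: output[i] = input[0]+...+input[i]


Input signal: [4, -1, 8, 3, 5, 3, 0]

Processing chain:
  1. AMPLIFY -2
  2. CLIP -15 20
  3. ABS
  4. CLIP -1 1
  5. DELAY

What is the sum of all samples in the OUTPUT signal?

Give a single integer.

Answer: 6

Derivation:
Input: [4, -1, 8, 3, 5, 3, 0]
Stage 1 (AMPLIFY -2): 4*-2=-8, -1*-2=2, 8*-2=-16, 3*-2=-6, 5*-2=-10, 3*-2=-6, 0*-2=0 -> [-8, 2, -16, -6, -10, -6, 0]
Stage 2 (CLIP -15 20): clip(-8,-15,20)=-8, clip(2,-15,20)=2, clip(-16,-15,20)=-15, clip(-6,-15,20)=-6, clip(-10,-15,20)=-10, clip(-6,-15,20)=-6, clip(0,-15,20)=0 -> [-8, 2, -15, -6, -10, -6, 0]
Stage 3 (ABS): |-8|=8, |2|=2, |-15|=15, |-6|=6, |-10|=10, |-6|=6, |0|=0 -> [8, 2, 15, 6, 10, 6, 0]
Stage 4 (CLIP -1 1): clip(8,-1,1)=1, clip(2,-1,1)=1, clip(15,-1,1)=1, clip(6,-1,1)=1, clip(10,-1,1)=1, clip(6,-1,1)=1, clip(0,-1,1)=0 -> [1, 1, 1, 1, 1, 1, 0]
Stage 5 (DELAY): [0, 1, 1, 1, 1, 1, 1] = [0, 1, 1, 1, 1, 1, 1] -> [0, 1, 1, 1, 1, 1, 1]
Output sum: 6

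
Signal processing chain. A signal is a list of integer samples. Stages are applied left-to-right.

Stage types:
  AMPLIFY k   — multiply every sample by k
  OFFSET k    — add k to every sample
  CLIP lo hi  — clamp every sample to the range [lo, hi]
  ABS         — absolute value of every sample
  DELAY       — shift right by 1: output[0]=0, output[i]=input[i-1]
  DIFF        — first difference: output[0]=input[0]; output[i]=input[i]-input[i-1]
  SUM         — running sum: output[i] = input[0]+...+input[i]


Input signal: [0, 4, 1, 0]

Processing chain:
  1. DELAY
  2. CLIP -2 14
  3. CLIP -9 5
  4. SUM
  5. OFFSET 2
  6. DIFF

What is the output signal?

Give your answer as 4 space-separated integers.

Answer: 2 0 4 1

Derivation:
Input: [0, 4, 1, 0]
Stage 1 (DELAY): [0, 0, 4, 1] = [0, 0, 4, 1] -> [0, 0, 4, 1]
Stage 2 (CLIP -2 14): clip(0,-2,14)=0, clip(0,-2,14)=0, clip(4,-2,14)=4, clip(1,-2,14)=1 -> [0, 0, 4, 1]
Stage 3 (CLIP -9 5): clip(0,-9,5)=0, clip(0,-9,5)=0, clip(4,-9,5)=4, clip(1,-9,5)=1 -> [0, 0, 4, 1]
Stage 4 (SUM): sum[0..0]=0, sum[0..1]=0, sum[0..2]=4, sum[0..3]=5 -> [0, 0, 4, 5]
Stage 5 (OFFSET 2): 0+2=2, 0+2=2, 4+2=6, 5+2=7 -> [2, 2, 6, 7]
Stage 6 (DIFF): s[0]=2, 2-2=0, 6-2=4, 7-6=1 -> [2, 0, 4, 1]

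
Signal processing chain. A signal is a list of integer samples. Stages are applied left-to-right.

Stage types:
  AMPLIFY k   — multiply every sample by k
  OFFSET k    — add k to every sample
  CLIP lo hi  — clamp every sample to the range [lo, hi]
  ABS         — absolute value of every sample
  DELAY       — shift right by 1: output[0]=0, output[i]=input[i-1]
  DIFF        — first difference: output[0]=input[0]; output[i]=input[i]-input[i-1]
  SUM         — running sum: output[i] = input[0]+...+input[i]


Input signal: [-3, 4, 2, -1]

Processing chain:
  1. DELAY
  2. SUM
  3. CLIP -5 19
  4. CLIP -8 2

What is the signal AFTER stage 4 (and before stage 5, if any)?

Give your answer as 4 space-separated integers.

Answer: 0 -3 1 2

Derivation:
Input: [-3, 4, 2, -1]
Stage 1 (DELAY): [0, -3, 4, 2] = [0, -3, 4, 2] -> [0, -3, 4, 2]
Stage 2 (SUM): sum[0..0]=0, sum[0..1]=-3, sum[0..2]=1, sum[0..3]=3 -> [0, -3, 1, 3]
Stage 3 (CLIP -5 19): clip(0,-5,19)=0, clip(-3,-5,19)=-3, clip(1,-5,19)=1, clip(3,-5,19)=3 -> [0, -3, 1, 3]
Stage 4 (CLIP -8 2): clip(0,-8,2)=0, clip(-3,-8,2)=-3, clip(1,-8,2)=1, clip(3,-8,2)=2 -> [0, -3, 1, 2]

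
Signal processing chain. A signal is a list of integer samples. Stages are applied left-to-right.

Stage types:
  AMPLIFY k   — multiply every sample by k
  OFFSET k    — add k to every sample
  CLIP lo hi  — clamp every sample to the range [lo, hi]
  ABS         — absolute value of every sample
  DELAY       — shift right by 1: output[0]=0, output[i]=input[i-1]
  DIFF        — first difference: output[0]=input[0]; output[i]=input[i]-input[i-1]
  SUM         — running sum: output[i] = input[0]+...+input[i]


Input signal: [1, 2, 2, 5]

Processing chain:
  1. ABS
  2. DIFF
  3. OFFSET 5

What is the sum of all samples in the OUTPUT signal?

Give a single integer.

Input: [1, 2, 2, 5]
Stage 1 (ABS): |1|=1, |2|=2, |2|=2, |5|=5 -> [1, 2, 2, 5]
Stage 2 (DIFF): s[0]=1, 2-1=1, 2-2=0, 5-2=3 -> [1, 1, 0, 3]
Stage 3 (OFFSET 5): 1+5=6, 1+5=6, 0+5=5, 3+5=8 -> [6, 6, 5, 8]
Output sum: 25

Answer: 25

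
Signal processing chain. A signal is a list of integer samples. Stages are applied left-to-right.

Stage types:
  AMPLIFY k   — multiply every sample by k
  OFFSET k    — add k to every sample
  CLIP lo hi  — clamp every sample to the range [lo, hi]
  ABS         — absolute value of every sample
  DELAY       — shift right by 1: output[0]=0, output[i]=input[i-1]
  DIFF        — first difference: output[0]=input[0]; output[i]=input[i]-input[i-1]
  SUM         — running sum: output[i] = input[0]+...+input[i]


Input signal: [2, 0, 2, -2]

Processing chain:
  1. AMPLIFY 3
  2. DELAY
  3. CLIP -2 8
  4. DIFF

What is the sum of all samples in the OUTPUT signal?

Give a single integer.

Input: [2, 0, 2, -2]
Stage 1 (AMPLIFY 3): 2*3=6, 0*3=0, 2*3=6, -2*3=-6 -> [6, 0, 6, -6]
Stage 2 (DELAY): [0, 6, 0, 6] = [0, 6, 0, 6] -> [0, 6, 0, 6]
Stage 3 (CLIP -2 8): clip(0,-2,8)=0, clip(6,-2,8)=6, clip(0,-2,8)=0, clip(6,-2,8)=6 -> [0, 6, 0, 6]
Stage 4 (DIFF): s[0]=0, 6-0=6, 0-6=-6, 6-0=6 -> [0, 6, -6, 6]
Output sum: 6

Answer: 6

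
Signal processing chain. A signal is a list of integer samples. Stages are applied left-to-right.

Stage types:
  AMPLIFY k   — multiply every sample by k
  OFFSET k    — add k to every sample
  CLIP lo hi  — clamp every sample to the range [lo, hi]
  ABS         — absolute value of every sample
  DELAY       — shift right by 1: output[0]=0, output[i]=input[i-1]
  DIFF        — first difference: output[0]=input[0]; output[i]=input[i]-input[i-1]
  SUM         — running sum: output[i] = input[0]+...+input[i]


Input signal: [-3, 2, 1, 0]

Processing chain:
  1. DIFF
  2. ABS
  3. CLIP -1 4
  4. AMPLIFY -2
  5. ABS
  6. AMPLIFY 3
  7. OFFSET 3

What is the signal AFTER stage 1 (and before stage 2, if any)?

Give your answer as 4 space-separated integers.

Answer: -3 5 -1 -1

Derivation:
Input: [-3, 2, 1, 0]
Stage 1 (DIFF): s[0]=-3, 2--3=5, 1-2=-1, 0-1=-1 -> [-3, 5, -1, -1]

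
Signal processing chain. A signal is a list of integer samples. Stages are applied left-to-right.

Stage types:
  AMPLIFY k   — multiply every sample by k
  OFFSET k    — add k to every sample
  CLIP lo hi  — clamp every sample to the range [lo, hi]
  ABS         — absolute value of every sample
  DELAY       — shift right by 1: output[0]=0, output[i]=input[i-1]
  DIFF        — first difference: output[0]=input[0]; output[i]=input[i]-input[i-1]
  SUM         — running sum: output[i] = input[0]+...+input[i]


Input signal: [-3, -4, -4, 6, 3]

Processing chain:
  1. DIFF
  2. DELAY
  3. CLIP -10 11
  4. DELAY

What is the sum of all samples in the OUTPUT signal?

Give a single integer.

Input: [-3, -4, -4, 6, 3]
Stage 1 (DIFF): s[0]=-3, -4--3=-1, -4--4=0, 6--4=10, 3-6=-3 -> [-3, -1, 0, 10, -3]
Stage 2 (DELAY): [0, -3, -1, 0, 10] = [0, -3, -1, 0, 10] -> [0, -3, -1, 0, 10]
Stage 3 (CLIP -10 11): clip(0,-10,11)=0, clip(-3,-10,11)=-3, clip(-1,-10,11)=-1, clip(0,-10,11)=0, clip(10,-10,11)=10 -> [0, -3, -1, 0, 10]
Stage 4 (DELAY): [0, 0, -3, -1, 0] = [0, 0, -3, -1, 0] -> [0, 0, -3, -1, 0]
Output sum: -4

Answer: -4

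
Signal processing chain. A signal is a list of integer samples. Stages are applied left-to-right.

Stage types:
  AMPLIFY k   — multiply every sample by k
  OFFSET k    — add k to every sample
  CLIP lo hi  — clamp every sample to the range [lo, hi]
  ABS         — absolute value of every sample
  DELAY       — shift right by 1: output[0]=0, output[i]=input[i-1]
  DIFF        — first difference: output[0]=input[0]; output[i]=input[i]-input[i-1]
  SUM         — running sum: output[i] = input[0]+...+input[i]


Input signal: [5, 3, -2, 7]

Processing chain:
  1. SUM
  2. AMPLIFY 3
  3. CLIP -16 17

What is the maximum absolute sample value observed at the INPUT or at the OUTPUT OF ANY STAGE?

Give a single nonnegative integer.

Answer: 39

Derivation:
Input: [5, 3, -2, 7] (max |s|=7)
Stage 1 (SUM): sum[0..0]=5, sum[0..1]=8, sum[0..2]=6, sum[0..3]=13 -> [5, 8, 6, 13] (max |s|=13)
Stage 2 (AMPLIFY 3): 5*3=15, 8*3=24, 6*3=18, 13*3=39 -> [15, 24, 18, 39] (max |s|=39)
Stage 3 (CLIP -16 17): clip(15,-16,17)=15, clip(24,-16,17)=17, clip(18,-16,17)=17, clip(39,-16,17)=17 -> [15, 17, 17, 17] (max |s|=17)
Overall max amplitude: 39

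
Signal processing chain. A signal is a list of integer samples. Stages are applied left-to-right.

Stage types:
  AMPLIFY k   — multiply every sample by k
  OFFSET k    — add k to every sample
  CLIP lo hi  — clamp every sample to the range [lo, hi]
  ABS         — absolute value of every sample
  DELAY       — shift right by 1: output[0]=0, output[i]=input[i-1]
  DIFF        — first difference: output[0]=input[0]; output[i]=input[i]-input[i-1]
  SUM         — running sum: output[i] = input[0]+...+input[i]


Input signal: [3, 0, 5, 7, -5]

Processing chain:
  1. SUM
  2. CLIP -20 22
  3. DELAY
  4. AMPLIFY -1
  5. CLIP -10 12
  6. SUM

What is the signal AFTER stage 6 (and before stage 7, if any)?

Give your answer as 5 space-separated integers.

Answer: 0 -3 -6 -14 -24

Derivation:
Input: [3, 0, 5, 7, -5]
Stage 1 (SUM): sum[0..0]=3, sum[0..1]=3, sum[0..2]=8, sum[0..3]=15, sum[0..4]=10 -> [3, 3, 8, 15, 10]
Stage 2 (CLIP -20 22): clip(3,-20,22)=3, clip(3,-20,22)=3, clip(8,-20,22)=8, clip(15,-20,22)=15, clip(10,-20,22)=10 -> [3, 3, 8, 15, 10]
Stage 3 (DELAY): [0, 3, 3, 8, 15] = [0, 3, 3, 8, 15] -> [0, 3, 3, 8, 15]
Stage 4 (AMPLIFY -1): 0*-1=0, 3*-1=-3, 3*-1=-3, 8*-1=-8, 15*-1=-15 -> [0, -3, -3, -8, -15]
Stage 5 (CLIP -10 12): clip(0,-10,12)=0, clip(-3,-10,12)=-3, clip(-3,-10,12)=-3, clip(-8,-10,12)=-8, clip(-15,-10,12)=-10 -> [0, -3, -3, -8, -10]
Stage 6 (SUM): sum[0..0]=0, sum[0..1]=-3, sum[0..2]=-6, sum[0..3]=-14, sum[0..4]=-24 -> [0, -3, -6, -14, -24]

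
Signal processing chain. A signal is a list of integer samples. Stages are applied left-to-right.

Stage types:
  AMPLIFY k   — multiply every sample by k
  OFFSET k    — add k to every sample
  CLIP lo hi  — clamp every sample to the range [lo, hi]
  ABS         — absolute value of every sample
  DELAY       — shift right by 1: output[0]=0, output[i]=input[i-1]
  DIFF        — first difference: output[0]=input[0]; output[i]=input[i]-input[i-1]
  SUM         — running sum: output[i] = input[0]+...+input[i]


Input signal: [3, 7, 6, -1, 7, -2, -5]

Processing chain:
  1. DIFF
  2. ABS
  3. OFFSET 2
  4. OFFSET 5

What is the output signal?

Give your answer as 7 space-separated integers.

Input: [3, 7, 6, -1, 7, -2, -5]
Stage 1 (DIFF): s[0]=3, 7-3=4, 6-7=-1, -1-6=-7, 7--1=8, -2-7=-9, -5--2=-3 -> [3, 4, -1, -7, 8, -9, -3]
Stage 2 (ABS): |3|=3, |4|=4, |-1|=1, |-7|=7, |8|=8, |-9|=9, |-3|=3 -> [3, 4, 1, 7, 8, 9, 3]
Stage 3 (OFFSET 2): 3+2=5, 4+2=6, 1+2=3, 7+2=9, 8+2=10, 9+2=11, 3+2=5 -> [5, 6, 3, 9, 10, 11, 5]
Stage 4 (OFFSET 5): 5+5=10, 6+5=11, 3+5=8, 9+5=14, 10+5=15, 11+5=16, 5+5=10 -> [10, 11, 8, 14, 15, 16, 10]

Answer: 10 11 8 14 15 16 10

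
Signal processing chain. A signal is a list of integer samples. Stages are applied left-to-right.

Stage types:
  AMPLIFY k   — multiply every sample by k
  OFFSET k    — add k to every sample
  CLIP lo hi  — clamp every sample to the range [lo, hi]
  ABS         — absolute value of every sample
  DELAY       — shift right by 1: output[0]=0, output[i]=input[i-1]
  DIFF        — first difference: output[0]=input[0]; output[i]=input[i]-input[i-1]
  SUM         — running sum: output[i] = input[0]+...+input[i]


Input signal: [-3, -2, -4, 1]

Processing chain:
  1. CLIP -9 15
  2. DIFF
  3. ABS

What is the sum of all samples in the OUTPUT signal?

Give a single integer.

Answer: 11

Derivation:
Input: [-3, -2, -4, 1]
Stage 1 (CLIP -9 15): clip(-3,-9,15)=-3, clip(-2,-9,15)=-2, clip(-4,-9,15)=-4, clip(1,-9,15)=1 -> [-3, -2, -4, 1]
Stage 2 (DIFF): s[0]=-3, -2--3=1, -4--2=-2, 1--4=5 -> [-3, 1, -2, 5]
Stage 3 (ABS): |-3|=3, |1|=1, |-2|=2, |5|=5 -> [3, 1, 2, 5]
Output sum: 11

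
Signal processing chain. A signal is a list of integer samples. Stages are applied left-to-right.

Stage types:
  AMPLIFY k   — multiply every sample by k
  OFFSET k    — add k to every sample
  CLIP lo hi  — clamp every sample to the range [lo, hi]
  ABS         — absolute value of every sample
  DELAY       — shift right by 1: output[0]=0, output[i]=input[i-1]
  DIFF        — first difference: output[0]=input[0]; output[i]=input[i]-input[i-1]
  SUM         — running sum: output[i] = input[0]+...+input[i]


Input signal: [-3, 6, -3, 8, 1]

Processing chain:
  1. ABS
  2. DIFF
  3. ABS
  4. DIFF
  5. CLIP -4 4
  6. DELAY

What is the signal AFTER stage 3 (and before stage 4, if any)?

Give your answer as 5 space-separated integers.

Answer: 3 3 3 5 7

Derivation:
Input: [-3, 6, -3, 8, 1]
Stage 1 (ABS): |-3|=3, |6|=6, |-3|=3, |8|=8, |1|=1 -> [3, 6, 3, 8, 1]
Stage 2 (DIFF): s[0]=3, 6-3=3, 3-6=-3, 8-3=5, 1-8=-7 -> [3, 3, -3, 5, -7]
Stage 3 (ABS): |3|=3, |3|=3, |-3|=3, |5|=5, |-7|=7 -> [3, 3, 3, 5, 7]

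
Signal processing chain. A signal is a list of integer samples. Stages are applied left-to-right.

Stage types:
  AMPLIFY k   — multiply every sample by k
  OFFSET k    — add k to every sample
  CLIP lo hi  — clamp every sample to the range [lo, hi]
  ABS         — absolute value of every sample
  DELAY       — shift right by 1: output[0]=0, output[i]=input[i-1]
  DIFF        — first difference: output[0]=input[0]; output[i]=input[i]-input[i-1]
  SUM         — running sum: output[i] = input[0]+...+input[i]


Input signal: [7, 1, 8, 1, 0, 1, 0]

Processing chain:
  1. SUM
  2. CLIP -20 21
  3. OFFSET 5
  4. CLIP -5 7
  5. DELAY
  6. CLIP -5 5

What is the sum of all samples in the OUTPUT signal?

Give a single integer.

Input: [7, 1, 8, 1, 0, 1, 0]
Stage 1 (SUM): sum[0..0]=7, sum[0..1]=8, sum[0..2]=16, sum[0..3]=17, sum[0..4]=17, sum[0..5]=18, sum[0..6]=18 -> [7, 8, 16, 17, 17, 18, 18]
Stage 2 (CLIP -20 21): clip(7,-20,21)=7, clip(8,-20,21)=8, clip(16,-20,21)=16, clip(17,-20,21)=17, clip(17,-20,21)=17, clip(18,-20,21)=18, clip(18,-20,21)=18 -> [7, 8, 16, 17, 17, 18, 18]
Stage 3 (OFFSET 5): 7+5=12, 8+5=13, 16+5=21, 17+5=22, 17+5=22, 18+5=23, 18+5=23 -> [12, 13, 21, 22, 22, 23, 23]
Stage 4 (CLIP -5 7): clip(12,-5,7)=7, clip(13,-5,7)=7, clip(21,-5,7)=7, clip(22,-5,7)=7, clip(22,-5,7)=7, clip(23,-5,7)=7, clip(23,-5,7)=7 -> [7, 7, 7, 7, 7, 7, 7]
Stage 5 (DELAY): [0, 7, 7, 7, 7, 7, 7] = [0, 7, 7, 7, 7, 7, 7] -> [0, 7, 7, 7, 7, 7, 7]
Stage 6 (CLIP -5 5): clip(0,-5,5)=0, clip(7,-5,5)=5, clip(7,-5,5)=5, clip(7,-5,5)=5, clip(7,-5,5)=5, clip(7,-5,5)=5, clip(7,-5,5)=5 -> [0, 5, 5, 5, 5, 5, 5]
Output sum: 30

Answer: 30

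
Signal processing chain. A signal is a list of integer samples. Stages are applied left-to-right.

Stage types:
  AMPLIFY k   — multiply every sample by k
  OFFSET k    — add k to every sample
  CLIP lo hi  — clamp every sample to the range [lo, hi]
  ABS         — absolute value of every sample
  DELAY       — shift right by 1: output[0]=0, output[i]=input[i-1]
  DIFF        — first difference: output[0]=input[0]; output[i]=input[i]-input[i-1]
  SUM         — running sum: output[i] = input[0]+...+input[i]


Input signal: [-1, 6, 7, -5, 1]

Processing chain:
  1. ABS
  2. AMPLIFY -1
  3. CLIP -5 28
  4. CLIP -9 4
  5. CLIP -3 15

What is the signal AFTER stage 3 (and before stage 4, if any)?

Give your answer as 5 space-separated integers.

Input: [-1, 6, 7, -5, 1]
Stage 1 (ABS): |-1|=1, |6|=6, |7|=7, |-5|=5, |1|=1 -> [1, 6, 7, 5, 1]
Stage 2 (AMPLIFY -1): 1*-1=-1, 6*-1=-6, 7*-1=-7, 5*-1=-5, 1*-1=-1 -> [-1, -6, -7, -5, -1]
Stage 3 (CLIP -5 28): clip(-1,-5,28)=-1, clip(-6,-5,28)=-5, clip(-7,-5,28)=-5, clip(-5,-5,28)=-5, clip(-1,-5,28)=-1 -> [-1, -5, -5, -5, -1]

Answer: -1 -5 -5 -5 -1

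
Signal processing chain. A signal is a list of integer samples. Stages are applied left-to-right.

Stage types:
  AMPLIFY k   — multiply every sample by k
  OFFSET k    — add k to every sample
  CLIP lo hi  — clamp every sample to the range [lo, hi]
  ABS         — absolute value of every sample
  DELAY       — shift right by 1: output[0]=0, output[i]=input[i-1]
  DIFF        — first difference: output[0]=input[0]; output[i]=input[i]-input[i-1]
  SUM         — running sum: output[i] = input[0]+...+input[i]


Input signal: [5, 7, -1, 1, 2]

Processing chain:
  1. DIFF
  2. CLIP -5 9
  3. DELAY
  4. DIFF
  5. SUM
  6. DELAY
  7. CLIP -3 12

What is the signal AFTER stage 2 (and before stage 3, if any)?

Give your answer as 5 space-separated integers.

Input: [5, 7, -1, 1, 2]
Stage 1 (DIFF): s[0]=5, 7-5=2, -1-7=-8, 1--1=2, 2-1=1 -> [5, 2, -8, 2, 1]
Stage 2 (CLIP -5 9): clip(5,-5,9)=5, clip(2,-5,9)=2, clip(-8,-5,9)=-5, clip(2,-5,9)=2, clip(1,-5,9)=1 -> [5, 2, -5, 2, 1]

Answer: 5 2 -5 2 1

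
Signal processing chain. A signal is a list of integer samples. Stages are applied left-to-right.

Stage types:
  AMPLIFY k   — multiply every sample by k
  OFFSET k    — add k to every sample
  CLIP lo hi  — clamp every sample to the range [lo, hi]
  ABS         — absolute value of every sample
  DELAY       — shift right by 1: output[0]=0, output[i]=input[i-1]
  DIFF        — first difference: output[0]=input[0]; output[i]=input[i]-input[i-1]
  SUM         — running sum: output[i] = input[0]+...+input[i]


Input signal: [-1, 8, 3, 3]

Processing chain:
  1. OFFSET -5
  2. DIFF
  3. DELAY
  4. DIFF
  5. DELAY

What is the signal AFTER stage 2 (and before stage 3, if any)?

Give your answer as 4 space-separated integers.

Answer: -6 9 -5 0

Derivation:
Input: [-1, 8, 3, 3]
Stage 1 (OFFSET -5): -1+-5=-6, 8+-5=3, 3+-5=-2, 3+-5=-2 -> [-6, 3, -2, -2]
Stage 2 (DIFF): s[0]=-6, 3--6=9, -2-3=-5, -2--2=0 -> [-6, 9, -5, 0]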